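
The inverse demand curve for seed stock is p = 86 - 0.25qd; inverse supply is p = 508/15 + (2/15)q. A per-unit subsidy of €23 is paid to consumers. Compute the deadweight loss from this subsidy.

Deadweight loss = €690

Pre-subsidy: 86 - 0.25q = 508/15 + (2/15)q gives q* = 136 and p* = 52.
With the rebate, buyers effectively pay pb = ps − 23, where ps is the price sellers receive.
On the curves, pb = 86 - 0.25q and ps = 508/15 + (2/15)q; the wedge ps − pb = 23 gives 508/15 + (2/15)q − (86 - 0.25q) = 23, so q' = 196.
Then pb = 86 − 0.25·196 = 37 and ps = 508/15 + (2/15)·196 = 60.
The subsidy expands output by 196 − 136 = 60 past the efficient level; on those units the gap between marginal cost and willingness to pay runs from 0 up to 23.
DWL = ½ × 23 × 60 = 690.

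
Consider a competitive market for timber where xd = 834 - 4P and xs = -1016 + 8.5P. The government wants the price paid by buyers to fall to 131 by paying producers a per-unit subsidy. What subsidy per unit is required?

At a buyer price of 131, quantity demanded is 834 − 4·131 = 310.
Sellers supply 310 only when they receive Ps with -1016 + 8.5·Ps = 310, i.e. Ps = 156.
s = Ps − Pb = 156 − 131 = 25.

Required subsidy s = 25 per unit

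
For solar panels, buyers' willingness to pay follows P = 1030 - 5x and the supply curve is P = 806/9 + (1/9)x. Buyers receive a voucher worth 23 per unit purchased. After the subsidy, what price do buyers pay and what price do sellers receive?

Buyers pay 87.5; sellers receive 110.5

Pre-subsidy: 1030 - 5x = 806/9 + (1/9)x gives x* = 184 and P* = 110.
With the rebate, buyers effectively pay Pb = Ps − 23, where Ps is the price sellers receive.
On the curves, Pb = 1030 - 5x and Ps = 806/9 + (1/9)x; the wedge Ps − Pb = 23 gives 806/9 + (1/9)x − (1030 - 5x) = 23, so x' = 188.5.
Then Pb = 1030 − 5·188.5 = 87.5 and Ps = 806/9 + (1/9)·188.5 = 110.5.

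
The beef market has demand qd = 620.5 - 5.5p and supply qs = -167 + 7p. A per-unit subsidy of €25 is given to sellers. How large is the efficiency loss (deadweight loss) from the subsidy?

Deadweight loss = €962.5

Pre-subsidy: 620.5 - 5.5p = -167 + 7p gives p* = 63, q* = 274.
With the subsidy, sellers receive ps = pb + 25 for each unit, where pb is the price buyers pay.
Supply in terms of pb becomes qs = -167 + 7(pb + 25) = 8 + 7pb. Setting this equal to demand: 620.5 - 5.5pb = 8 + 7pb, so pb = 49.
Sellers receive ps = 49 + 25 = 74; q' = 620.5 − 5.5·49 = 351.
The subsidy expands output by 351 − 274 = 77 past the efficient level; on those units the gap between marginal cost and willingness to pay runs from 0 up to 25.
DWL = ½ × 25 × 77 = 962.5.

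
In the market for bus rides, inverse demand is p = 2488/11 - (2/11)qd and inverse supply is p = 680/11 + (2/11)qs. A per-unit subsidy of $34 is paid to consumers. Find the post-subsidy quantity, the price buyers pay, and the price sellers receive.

Pre-subsidy: 2488/11 - (2/11)q = 680/11 + (2/11)q gives q* = 452 and p* = 144.
With the rebate, buyers effectively pay pb = ps − 34, where ps is the price sellers receive.
On the curves, pb = 2488/11 - (2/11)q and ps = 680/11 + (2/11)q; the wedge ps − pb = 34 gives 680/11 + (2/11)q − (2488/11 - (2/11)q) = 34, so q' = 545.5.
Then pb = 2488/11 − (2/11)·545.5 = 127 and ps = 680/11 + (2/11)·545.5 = 161.

q' = 545.5; buyers pay $127; sellers receive $161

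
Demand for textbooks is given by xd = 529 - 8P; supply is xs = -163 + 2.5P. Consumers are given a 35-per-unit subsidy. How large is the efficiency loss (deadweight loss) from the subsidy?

Pre-subsidy: 529 - 8P = -163 + 2.5P gives P* = 1384/21, x* = 37/21.
With the rebate, buyers effectively pay Pb = Ps − 35, where Ps is the price sellers receive.
Demand in terms of Ps becomes xd = 529 − 8(Ps − 35) = 809 - 8Ps. Setting this equal to supply: 809 - 8Ps = -163 + 2.5Ps, so Ps = 648/7.
Buyers pay Pb = 648/7 − 35 = 403/7; x' = -163 + 2.5·(648/7) = 479/7.
The subsidy expands output by 479/7 − 37/21 = 200/3 past the efficient level; on those units the gap between marginal cost and willingness to pay runs from 0 up to 35.
DWL = ½ × 35 × 200/3 = 3500/3.

Deadweight loss = 3500/3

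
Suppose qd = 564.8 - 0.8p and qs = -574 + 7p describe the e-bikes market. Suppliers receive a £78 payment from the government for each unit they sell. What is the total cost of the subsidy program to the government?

Pre-subsidy: 564.8 - 0.8p = -574 + 7p gives p* = 146, q* = 448.
With the subsidy, sellers receive ps = pb + 78 for each unit, where pb is the price buyers pay.
Supply in terms of pb becomes qs = -574 + 7(pb + 78) = -28 + 7pb. Setting this equal to demand: 564.8 - 0.8pb = -28 + 7pb, so pb = 76.
Sellers receive ps = 76 + 78 = 154; q' = 564.8 − 0.8·76 = 504.
Government outlay = subsidy × quantity = 78 × 504 = 39312.

Government cost = £39312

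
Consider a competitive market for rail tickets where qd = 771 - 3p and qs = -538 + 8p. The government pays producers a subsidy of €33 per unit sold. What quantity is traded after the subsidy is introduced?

Pre-subsidy: 771 - 3p = -538 + 8p gives p* = 119, q* = 414.
With the subsidy, sellers receive ps = pb + 33 for each unit, where pb is the price buyers pay.
Supply in terms of pb becomes qs = -538 + 8(pb + 33) = -274 + 8pb. Setting this equal to demand: 771 - 3pb = -274 + 8pb, so pb = 95.
Sellers receive ps = 95 + 33 = 128; q' = 771 − 3·95 = 486.

q' = 486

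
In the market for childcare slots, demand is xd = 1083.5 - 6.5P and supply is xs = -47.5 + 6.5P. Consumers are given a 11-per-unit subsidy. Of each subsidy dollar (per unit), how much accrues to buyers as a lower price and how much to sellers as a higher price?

Pre-subsidy: 1083.5 - 6.5P = -47.5 + 6.5P gives P* = 87, x* = 518.
With the rebate, buyers effectively pay Pb = Ps − 11, where Ps is the price sellers receive.
Demand in terms of Ps becomes xd = 1083.5 − 6.5(Ps − 11) = 1155 - 6.5Ps. Setting this equal to supply: 1155 - 6.5Ps = -47.5 + 6.5Ps, so Ps = 92.5.
Buyers pay Pb = 92.5 − 11 = 81.5; x' = -47.5 + 6.5·92.5 = 553.75.
Buyers' price falls by P* − Pb = 87 − 81.5 = 5.5; sellers' price rises by Ps − P* = 92.5 − 87 = 5.5.

Buyers gain 5.5 per unit; sellers gain 5.5 per unit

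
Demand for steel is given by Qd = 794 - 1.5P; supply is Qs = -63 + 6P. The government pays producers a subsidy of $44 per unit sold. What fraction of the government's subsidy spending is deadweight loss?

DWL / government spending = 12/307

Pre-subsidy: 794 - 1.5P = -63 + 6P gives P* = 1714/15, Q* = 622.6.
With the subsidy, sellers receive Ps = Pb + 44 for each unit, where Pb is the price buyers pay.
Supply in terms of Pb becomes Qs = -63 + 6(Pb + 44) = 201 + 6Pb. Setting this equal to demand: 794 - 1.5Pb = 201 + 6Pb, so Pb = 1186/15.
Sellers receive Ps = 1186/15 + 44 = 1846/15; Q' = 794 − 1.5·(1186/15) = 675.4.
ΔCS = ½(622.6 + 675.4)(1714/15 − 1186/15) = 22844.8; ΔPS = ½(622.6 + 675.4)(1846/15 − 1714/15) = 5711.2.
Government spending = 44 × 675.4 = 29717.6.
DWL = ½ × 44 × (675.4 − 622.6) = 1161.6; fraction = 1161.6 / 29717.6 = 12/307.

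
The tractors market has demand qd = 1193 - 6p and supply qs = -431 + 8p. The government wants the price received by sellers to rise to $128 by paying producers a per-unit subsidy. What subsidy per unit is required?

Required subsidy s = $28 per unit

At a seller price of 128, quantity supplied is -431 + 8·128 = 593.
Buyers absorb 593 only when they pay pb with 1193 − 6·pb = 593, i.e. pb = 100.
s = ps − pb = 128 − 100 = 28.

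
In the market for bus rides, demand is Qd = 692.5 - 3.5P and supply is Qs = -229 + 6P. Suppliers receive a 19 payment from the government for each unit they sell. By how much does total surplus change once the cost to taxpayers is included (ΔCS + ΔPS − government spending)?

Net change in total surplus = -399

Pre-subsidy: 692.5 - 3.5P = -229 + 6P gives P* = 97, Q* = 353.
With the subsidy, sellers receive Ps = Pb + 19 for each unit, where Pb is the price buyers pay.
Supply in terms of Pb becomes Qs = -229 + 6(Pb + 19) = -115 + 6Pb. Setting this equal to demand: 692.5 - 3.5Pb = -115 + 6Pb, so Pb = 85.
Sellers receive Ps = 85 + 19 = 104; Q' = 692.5 − 3.5·85 = 395.
ΔCS = ½(353 + 395)(97 − 85) = 4488; ΔPS = ½(353 + 395)(104 − 97) = 2618.
Government spending = 19 × 395 = 7505.
Net change = 4488 + 2618 − 7505 = -399. The loss equals the DWL triangle ½·19·42.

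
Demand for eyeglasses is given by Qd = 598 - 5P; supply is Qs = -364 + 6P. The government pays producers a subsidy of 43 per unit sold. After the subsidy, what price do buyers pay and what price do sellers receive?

Buyers pay 64; sellers receive 107

Pre-subsidy: 598 - 5P = -364 + 6P gives P* = 962/11, Q* = 1768/11.
With the subsidy, sellers receive Ps = Pb + 43 for each unit, where Pb is the price buyers pay.
Supply in terms of Pb becomes Qs = -364 + 6(Pb + 43) = -106 + 6Pb. Setting this equal to demand: 598 - 5Pb = -106 + 6Pb, so Pb = 64.
Sellers receive Ps = 64 + 43 = 107; Q' = 598 − 5·64 = 278.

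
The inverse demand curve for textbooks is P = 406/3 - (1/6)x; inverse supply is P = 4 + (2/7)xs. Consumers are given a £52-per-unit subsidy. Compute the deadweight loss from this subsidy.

Deadweight loss = 56784/19

Pre-subsidy: 406/3 - (1/6)x = 4 + (2/7)x gives x* = 5516/19 and P* = 1652/19.
With the rebate, buyers effectively pay Pb = Ps − 52, where Ps is the price sellers receive.
On the curves, Pb = 406/3 - (1/6)x and Ps = 4 + (2/7)x; the wedge Ps − Pb = 52 gives 4 + (2/7)x − (406/3 - (1/6)x) = 52, so x' = 7700/19.
Then Pb = 406/3 − (1/6)·(7700/19) = 1288/19 and Ps = 4 + (2/7)·(7700/19) = 2276/19.
The subsidy expands output by 7700/19 − 5516/19 = 2184/19 past the efficient level; on those units the gap between marginal cost and willingness to pay runs from 0 up to 52.
DWL = ½ × 52 × 2184/19 = 56784/19.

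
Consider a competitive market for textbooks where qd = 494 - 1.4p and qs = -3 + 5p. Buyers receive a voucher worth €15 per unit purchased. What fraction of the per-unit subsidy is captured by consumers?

Pre-subsidy: 494 - 1.4p = -3 + 5p gives p* = 77.65625, q* = 385.28125.
With the rebate, buyers effectively pay pb = ps − 15, where ps is the price sellers receive.
Demand in terms of ps becomes qd = 494 − 1.4(ps − 15) = 515 - 1.4ps. Setting this equal to supply: 515 - 1.4ps = -3 + 5ps, so ps = 80.9375.
Buyers pay pb = 80.9375 − 15 = 65.9375; q' = -3 + 5·80.9375 = 401.6875.
Buyers' price falls by p* − pb = 77.65625 − 65.9375 = 11.71875; sellers' price rises by ps − p* = 80.9375 − 77.65625 = 3.28125.
So consumers capture 11.71875/15 = 0.78125 of each unit of subsidy.

Consumer share = 0.78125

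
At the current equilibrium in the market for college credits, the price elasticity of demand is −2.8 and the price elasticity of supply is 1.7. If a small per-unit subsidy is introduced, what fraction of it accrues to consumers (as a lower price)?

For a small subsidy around the equilibrium, the benefit split depends on the relative slopes, which at a point are proportional to the elasticities.
Buyer share = εs/(εs + |εd|) = 1.7/(1.7 + 2.8) = 17/45; seller share = |εd|/(εs + |εd|) = 28/45.

Consumer share = 17/45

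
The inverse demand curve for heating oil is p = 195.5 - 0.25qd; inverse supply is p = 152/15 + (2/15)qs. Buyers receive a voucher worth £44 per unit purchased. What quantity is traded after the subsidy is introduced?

Pre-subsidy: 195.5 - 0.25q = 152/15 + (2/15)q gives q* = 11122/23 and p* = 1716/23.
With the rebate, buyers effectively pay pb = ps − 44, where ps is the price sellers receive.
On the curves, pb = 195.5 - 0.25q and ps = 152/15 + (2/15)q; the wedge ps − pb = 44 gives 152/15 + (2/15)q − (195.5 - 0.25q) = 44, so q' = 13762/23.
Then pb = 195.5 − 0.25·(13762/23) = 1056/23 and ps = 152/15 + (2/15)·(13762/23) = 2068/23.

q' = 13762/23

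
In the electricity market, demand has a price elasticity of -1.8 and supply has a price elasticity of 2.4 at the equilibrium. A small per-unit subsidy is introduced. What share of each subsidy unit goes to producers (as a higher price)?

For a small subsidy around the equilibrium, the benefit split depends on the relative slopes, which at a point are proportional to the elasticities.
Buyer share = εs/(εs + |εd|) = 2.4/(2.4 + 1.8) = 4/7; seller share = |εd|/(εs + |εd|) = 3/7.
So producers capture 3/7 of the subsidy.

Producer share = 3/7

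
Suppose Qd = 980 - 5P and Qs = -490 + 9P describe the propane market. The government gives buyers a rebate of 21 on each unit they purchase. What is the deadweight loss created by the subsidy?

Deadweight loss = 708.75

Pre-subsidy: 980 - 5P = -490 + 9P gives P* = 105, Q* = 455.
With the rebate, buyers effectively pay Pb = Ps − 21, where Ps is the price sellers receive.
Demand in terms of Ps becomes Qd = 980 − 5(Ps − 21) = 1085 - 5Ps. Setting this equal to supply: 1085 - 5Ps = -490 + 9Ps, so Ps = 112.5.
Buyers pay Pb = 112.5 − 21 = 91.5; Q' = -490 + 9·112.5 = 522.5.
The subsidy expands output by 522.5 − 455 = 67.5 past the efficient level; on those units the gap between marginal cost and willingness to pay runs from 0 up to 21.
DWL = ½ × 21 × 67.5 = 708.75.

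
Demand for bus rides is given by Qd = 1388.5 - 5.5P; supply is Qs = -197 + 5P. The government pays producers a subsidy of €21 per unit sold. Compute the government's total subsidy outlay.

Pre-subsidy: 1388.5 - 5.5P = -197 + 5P gives P* = 151, Q* = 558.
With the subsidy, sellers receive Ps = Pb + 21 for each unit, where Pb is the price buyers pay.
Supply in terms of Pb becomes Qs = -197 + 5(Pb + 21) = -92 + 5Pb. Setting this equal to demand: 1388.5 - 5.5Pb = -92 + 5Pb, so Pb = 141.
Sellers receive Ps = 141 + 21 = 162; Q' = 1388.5 − 5.5·141 = 613.
Government outlay = subsidy × quantity = 21 × 613 = 12873.

Government cost = €12873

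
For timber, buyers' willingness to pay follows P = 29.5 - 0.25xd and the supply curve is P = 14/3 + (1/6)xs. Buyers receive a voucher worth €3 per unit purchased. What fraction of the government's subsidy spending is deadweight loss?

Pre-subsidy: 29.5 - 0.25x = 14/3 + (1/6)x gives x* = 59.6 and P* = 14.6.
With the rebate, buyers effectively pay Pb = Ps − 3, where Ps is the price sellers receive.
On the curves, Pb = 29.5 - 0.25x and Ps = 14/3 + (1/6)x; the wedge Ps − Pb = 3 gives 14/3 + (1/6)x − (29.5 - 0.25x) = 3, so x' = 66.8.
Then Pb = 29.5 − 0.25·66.8 = 12.8 and Ps = 14/3 + (1/6)·66.8 = 15.8.
ΔCS = ½(59.6 + 66.8)(14.6 − 12.8) = 113.76; ΔPS = ½(59.6 + 66.8)(15.8 − 14.6) = 75.84.
Government spending = 3 × 66.8 = 200.4.
DWL = ½ × 3 × (66.8 − 59.6) = 10.8; fraction = 10.8 / 200.4 = 9/167.

DWL / government spending = 9/167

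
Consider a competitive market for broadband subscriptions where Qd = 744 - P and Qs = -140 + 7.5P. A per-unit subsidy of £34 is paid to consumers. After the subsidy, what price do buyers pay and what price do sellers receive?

Buyers pay £74; sellers receive £108

Pre-subsidy: 744 - P = -140 + 7.5P gives P* = 104, Q* = 640.
With the rebate, buyers effectively pay Pb = Ps − 34, where Ps is the price sellers receive.
Demand in terms of Ps becomes Qd = 744 − 1(Ps − 34) = 778 - Ps. Setting this equal to supply: 778 - Ps = -140 + 7.5Ps, so Ps = 108.
Buyers pay Pb = 108 − 34 = 74; Q' = -140 + 7.5·108 = 670.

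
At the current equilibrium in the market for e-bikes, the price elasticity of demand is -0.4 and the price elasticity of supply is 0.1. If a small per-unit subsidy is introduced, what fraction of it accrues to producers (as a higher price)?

For a small subsidy around the equilibrium, the benefit split depends on the relative slopes, which at a point are proportional to the elasticities.
Buyer share = εs/(εs + |εd|) = 0.1/(0.1 + 0.4) = 0.2; seller share = |εd|/(εs + |εd|) = 0.8.
So producers capture 0.8 of the subsidy.

Producer share = 0.8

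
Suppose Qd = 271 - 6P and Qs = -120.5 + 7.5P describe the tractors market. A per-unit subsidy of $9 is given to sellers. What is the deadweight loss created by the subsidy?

Pre-subsidy: 271 - 6P = -120.5 + 7.5P gives P* = 29, Q* = 97.
With the subsidy, sellers receive Ps = Pb + 9 for each unit, where Pb is the price buyers pay.
Supply in terms of Pb becomes Qs = -120.5 + 7.5(Pb + 9) = -53 + 7.5Pb. Setting this equal to demand: 271 - 6Pb = -53 + 7.5Pb, so Pb = 24.
Sellers receive Ps = 24 + 9 = 33; Q' = 271 − 6·24 = 127.
The subsidy expands output by 127 − 97 = 30 past the efficient level; on those units the gap between marginal cost and willingness to pay runs from 0 up to 9.
DWL = ½ × 9 × 30 = 135.

Deadweight loss = $135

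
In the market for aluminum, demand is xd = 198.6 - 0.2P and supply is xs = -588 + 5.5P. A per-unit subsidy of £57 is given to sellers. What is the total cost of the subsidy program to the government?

Government cost = £10374

Pre-subsidy: 198.6 - 0.2P = -588 + 5.5P gives P* = 138, x* = 171.
With the subsidy, sellers receive Ps = Pb + 57 for each unit, where Pb is the price buyers pay.
Supply in terms of Pb becomes xs = -588 + 5.5(Pb + 57) = -274.5 + 5.5Pb. Setting this equal to demand: 198.6 - 0.2Pb = -274.5 + 5.5Pb, so Pb = 83.
Sellers receive Ps = 83 + 57 = 140; x' = 198.6 − 0.2·83 = 182.
Government outlay = subsidy × quantity = 57 × 182 = 10374.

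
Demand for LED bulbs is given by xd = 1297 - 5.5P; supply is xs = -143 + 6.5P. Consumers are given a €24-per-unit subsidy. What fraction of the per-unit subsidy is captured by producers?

Producer share = 11/24

Pre-subsidy: 1297 - 5.5P = -143 + 6.5P gives P* = 120, x* = 637.
With the rebate, buyers effectively pay Pb = Ps − 24, where Ps is the price sellers receive.
Demand in terms of Ps becomes xd = 1297 − 5.5(Ps − 24) = 1429 - 5.5Ps. Setting this equal to supply: 1429 - 5.5Ps = -143 + 6.5Ps, so Ps = 131.
Buyers pay Pb = 131 − 24 = 107; x' = -143 + 6.5·131 = 708.5.
Buyers' price falls by P* − Pb = 120 − 107 = 13; sellers' price rises by Ps − P* = 131 − 120 = 11.
So producers capture 11/24 = 11/24 of each unit of subsidy.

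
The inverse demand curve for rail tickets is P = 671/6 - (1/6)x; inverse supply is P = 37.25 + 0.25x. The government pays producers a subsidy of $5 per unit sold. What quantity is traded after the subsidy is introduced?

x' = 191

Pre-subsidy: 671/6 - (1/6)x = 37.25 + 0.25x gives x* = 179 and P* = 82.
With the subsidy, sellers receive Ps = Pb + 5 for each unit, where Pb is the price buyers pay.
On the curves, Pb = 671/6 - (1/6)x and Ps = 37.25 + 0.25x; the wedge Ps − Pb = 5 gives 37.25 + 0.25x − (671/6 - (1/6)x) = 5, so x' = 191.
Then Pb = 671/6 − (1/6)·191 = 80 and Ps = 37.25 + 0.25·191 = 85.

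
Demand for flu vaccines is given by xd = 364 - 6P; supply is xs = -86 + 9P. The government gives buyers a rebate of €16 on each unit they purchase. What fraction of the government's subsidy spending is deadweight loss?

DWL / government spending = 18/151

Pre-subsidy: 364 - 6P = -86 + 9P gives P* = 30, x* = 184.
With the rebate, buyers effectively pay Pb = Ps − 16, where Ps is the price sellers receive.
Demand in terms of Ps becomes xd = 364 − 6(Ps − 16) = 460 - 6Ps. Setting this equal to supply: 460 - 6Ps = -86 + 9Ps, so Ps = 36.4.
Buyers pay Pb = 36.4 − 16 = 20.4; x' = -86 + 9·36.4 = 241.6.
ΔCS = ½(184 + 241.6)(30 − 20.4) = 2042.88; ΔPS = ½(184 + 241.6)(36.4 − 30) = 1361.92.
Government spending = 16 × 241.6 = 3865.6.
DWL = ½ × 16 × (241.6 − 184) = 460.8; fraction = 460.8 / 3865.6 = 18/151.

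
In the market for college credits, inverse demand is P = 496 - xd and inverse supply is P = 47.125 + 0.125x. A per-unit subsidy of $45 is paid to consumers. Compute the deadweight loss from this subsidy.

Pre-subsidy: 496 - x = 47.125 + 0.125x gives x* = 399 and P* = 97.
With the rebate, buyers effectively pay Pb = Ps − 45, where Ps is the price sellers receive.
On the curves, Pb = 496 - x and Ps = 47.125 + 0.125x; the wedge Ps − Pb = 45 gives 47.125 + 0.125x − (496 - x) = 45, so x' = 439.
Then Pb = 496 − 1·439 = 57 and Ps = 47.125 + 0.125·439 = 102.
The subsidy expands output by 439 − 399 = 40 past the efficient level; on those units the gap between marginal cost and willingness to pay runs from 0 up to 45.
DWL = ½ × 45 × 40 = 900.

Deadweight loss = $900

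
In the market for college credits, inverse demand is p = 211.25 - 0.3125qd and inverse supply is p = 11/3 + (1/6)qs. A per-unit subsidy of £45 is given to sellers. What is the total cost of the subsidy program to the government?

Government cost = 545580/23

Pre-subsidy: 211.25 - 0.3125q = 11/3 + (1/6)q gives q* = 9964/23 and p* = 1745/23.
With the subsidy, sellers receive ps = pb + 45 for each unit, where pb is the price buyers pay.
On the curves, pb = 211.25 - 0.3125q and ps = 11/3 + (1/6)q; the wedge ps − pb = 45 gives 11/3 + (1/6)q − (211.25 - 0.3125q) = 45, so q' = 12124/23.
Then pb = 211.25 − 0.3125·(12124/23) = 1070/23 and ps = 11/3 + (1/6)·(12124/23) = 2105/23.
Government outlay = subsidy × quantity = 45 × 12124/23 = 545580/23.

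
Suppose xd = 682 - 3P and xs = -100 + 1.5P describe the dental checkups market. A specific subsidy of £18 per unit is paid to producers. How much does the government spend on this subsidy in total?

Government cost = £3216

Pre-subsidy: 682 - 3P = -100 + 1.5P gives P* = 1564/9, x* = 482/3.
With the subsidy, sellers receive Ps = Pb + 18 for each unit, where Pb is the price buyers pay.
Supply in terms of Pb becomes xs = -100 + 1.5(Pb + 18) = -73 + 1.5Pb. Setting this equal to demand: 682 - 3Pb = -73 + 1.5Pb, so Pb = 1510/9.
Sellers receive Ps = 1510/9 + 18 = 1672/9; x' = 682 − 3·(1510/9) = 536/3.
Government outlay = subsidy × quantity = 18 × 536/3 = 3216.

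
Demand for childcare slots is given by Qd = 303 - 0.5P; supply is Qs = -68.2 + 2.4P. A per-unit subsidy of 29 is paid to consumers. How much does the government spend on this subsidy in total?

Pre-subsidy: 303 - 0.5P = -68.2 + 2.4P gives P* = 128, Q* = 239.
With the rebate, buyers effectively pay Pb = Ps − 29, where Ps is the price sellers receive.
Demand in terms of Ps becomes Qd = 303 − 0.5(Ps − 29) = 317.5 - 0.5Ps. Setting this equal to supply: 317.5 - 0.5Ps = -68.2 + 2.4Ps, so Ps = 133.
Buyers pay Pb = 133 − 29 = 104; Q' = -68.2 + 2.4·133 = 251.
Government outlay = subsidy × quantity = 29 × 251 = 7279.

Government cost = 7279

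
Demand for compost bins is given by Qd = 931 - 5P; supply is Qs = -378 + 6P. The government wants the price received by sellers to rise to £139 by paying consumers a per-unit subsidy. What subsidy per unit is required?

Required subsidy s = £44 per unit

At a seller price of 139, quantity supplied is -378 + 6·139 = 456.
Buyers absorb 456 only when they pay Pb with 931 − 5·Pb = 456, i.e. Pb = 95.
s = Ps − Pb = 139 − 95 = 44.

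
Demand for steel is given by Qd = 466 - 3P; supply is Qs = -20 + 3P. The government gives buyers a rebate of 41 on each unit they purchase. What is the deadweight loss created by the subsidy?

Pre-subsidy: 466 - 3P = -20 + 3P gives P* = 81, Q* = 223.
With the rebate, buyers effectively pay Pb = Ps − 41, where Ps is the price sellers receive.
Demand in terms of Ps becomes Qd = 466 − 3(Ps − 41) = 589 - 3Ps. Setting this equal to supply: 589 - 3Ps = -20 + 3Ps, so Ps = 101.5.
Buyers pay Pb = 101.5 − 41 = 60.5; Q' = -20 + 3·101.5 = 284.5.
The subsidy expands output by 284.5 − 223 = 61.5 past the efficient level; on those units the gap between marginal cost and willingness to pay runs from 0 up to 41.
DWL = ½ × 41 × 61.5 = 1260.75.

Deadweight loss = 1260.75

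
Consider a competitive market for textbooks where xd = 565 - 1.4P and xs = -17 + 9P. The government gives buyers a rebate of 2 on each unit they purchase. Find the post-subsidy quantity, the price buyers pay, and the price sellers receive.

Pre-subsidy: 565 - 1.4P = -17 + 9P gives P* = 1455/26, x* = 12653/26.
With the rebate, buyers effectively pay Pb = Ps − 2, where Ps is the price sellers receive.
Demand in terms of Ps becomes xd = 565 − 1.4(Ps − 2) = 567.8 - 1.4Ps. Setting this equal to supply: 567.8 - 1.4Ps = -17 + 9Ps, so Ps = 731/13.
Buyers pay Pb = 731/13 − 2 = 705/13; x' = -17 + 9·(731/13) = 6358/13.

x' = 6358/13; buyers pay 705/13; sellers receive 731/13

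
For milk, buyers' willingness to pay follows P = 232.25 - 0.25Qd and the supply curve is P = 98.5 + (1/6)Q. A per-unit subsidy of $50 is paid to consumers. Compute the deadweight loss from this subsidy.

Pre-subsidy: 232.25 - 0.25Q = 98.5 + (1/6)Q gives Q* = 321 and P* = 152.
With the rebate, buyers effectively pay Pb = Ps − 50, where Ps is the price sellers receive.
On the curves, Pb = 232.25 - 0.25Q and Ps = 98.5 + (1/6)Q; the wedge Ps − Pb = 50 gives 98.5 + (1/6)Q − (232.25 - 0.25Q) = 50, so Q' = 441.
Then Pb = 232.25 − 0.25·441 = 122 and Ps = 98.5 + (1/6)·441 = 172.
The subsidy expands output by 441 − 321 = 120 past the efficient level; on those units the gap between marginal cost and willingness to pay runs from 0 up to 50.
DWL = ½ × 50 × 120 = 3000.

Deadweight loss = $3000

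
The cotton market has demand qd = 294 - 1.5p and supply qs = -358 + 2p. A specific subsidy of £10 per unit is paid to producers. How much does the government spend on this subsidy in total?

Pre-subsidy: 294 - 1.5p = -358 + 2p gives p* = 1304/7, q* = 102/7.
With the subsidy, sellers receive ps = pb + 10 for each unit, where pb is the price buyers pay.
Supply in terms of pb becomes qs = -358 + 2(pb + 10) = -338 + 2pb. Setting this equal to demand: 294 - 1.5pb = -338 + 2pb, so pb = 1264/7.
Sellers receive ps = 1264/7 + 10 = 1334/7; q' = 294 − 1.5·(1264/7) = 162/7.
Government outlay = subsidy × quantity = 10 × 162/7 = 1620/7.

Government cost = 1620/7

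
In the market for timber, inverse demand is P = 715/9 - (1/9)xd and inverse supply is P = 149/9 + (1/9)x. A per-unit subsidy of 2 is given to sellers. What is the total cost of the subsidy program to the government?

Government cost = 584

Pre-subsidy: 715/9 - (1/9)x = 149/9 + (1/9)x gives x* = 283 and P* = 48.
With the subsidy, sellers receive Ps = Pb + 2 for each unit, where Pb is the price buyers pay.
On the curves, Pb = 715/9 - (1/9)x and Ps = 149/9 + (1/9)x; the wedge Ps − Pb = 2 gives 149/9 + (1/9)x − (715/9 - (1/9)x) = 2, so x' = 292.
Then Pb = 715/9 − (1/9)·292 = 47 and Ps = 149/9 + (1/9)·292 = 49.
Government outlay = subsidy × quantity = 2 × 292 = 584.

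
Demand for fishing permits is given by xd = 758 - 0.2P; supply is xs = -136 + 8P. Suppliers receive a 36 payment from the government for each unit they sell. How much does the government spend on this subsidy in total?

Government cost = 1096992/41

Pre-subsidy: 758 - 0.2P = -136 + 8P gives P* = 4470/41, x* = 30184/41.
With the subsidy, sellers receive Ps = Pb + 36 for each unit, where Pb is the price buyers pay.
Supply in terms of Pb becomes xs = -136 + 8(Pb + 36) = 152 + 8Pb. Setting this equal to demand: 758 - 0.2Pb = 152 + 8Pb, so Pb = 3030/41.
Sellers receive Ps = 3030/41 + 36 = 4506/41; x' = 758 − 0.2·(3030/41) = 30472/41.
Government outlay = subsidy × quantity = 36 × 30472/41 = 1096992/41.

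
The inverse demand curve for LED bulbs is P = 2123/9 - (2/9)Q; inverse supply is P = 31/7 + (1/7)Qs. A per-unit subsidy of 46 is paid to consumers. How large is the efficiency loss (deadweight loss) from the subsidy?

Deadweight loss = 2898

Pre-subsidy: 2123/9 - (2/9)Q = 31/7 + (1/7)Q gives Q* = 634 and P* = 95.
With the rebate, buyers effectively pay Pb = Ps − 46, where Ps is the price sellers receive.
On the curves, Pb = 2123/9 - (2/9)Q and Ps = 31/7 + (1/7)Q; the wedge Ps − Pb = 46 gives 31/7 + (1/7)Q − (2123/9 - (2/9)Q) = 46, so Q' = 760.
Then Pb = 2123/9 − (2/9)·760 = 67 and Ps = 31/7 + (1/7)·760 = 113.
The subsidy expands output by 760 − 634 = 126 past the efficient level; on those units the gap between marginal cost and willingness to pay runs from 0 up to 46.
DWL = ½ × 46 × 126 = 2898.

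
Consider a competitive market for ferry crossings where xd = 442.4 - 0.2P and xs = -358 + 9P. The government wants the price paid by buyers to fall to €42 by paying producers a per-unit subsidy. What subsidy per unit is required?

At a buyer price of 42, quantity demanded is 442.4 − 0.2·42 = 434.
Sellers supply 434 only when they receive Ps with -358 + 9·Ps = 434, i.e. Ps = 88.
s = Ps − Pb = 88 − 42 = 46.

Required subsidy s = €46 per unit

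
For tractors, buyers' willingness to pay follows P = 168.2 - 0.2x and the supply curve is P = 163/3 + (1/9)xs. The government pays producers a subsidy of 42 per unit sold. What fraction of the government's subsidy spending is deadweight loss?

Pre-subsidy: 168.2 - 0.2x = 163/3 + (1/9)x gives x* = 366 and P* = 95.
With the subsidy, sellers receive Ps = Pb + 42 for each unit, where Pb is the price buyers pay.
On the curves, Pb = 168.2 - 0.2x and Ps = 163/3 + (1/9)x; the wedge Ps − Pb = 42 gives 163/3 + (1/9)x − (168.2 - 0.2x) = 42, so x' = 501.
Then Pb = 168.2 − 0.2·501 = 68 and Ps = 163/3 + (1/9)·501 = 110.
ΔCS = ½(366 + 501)(95 − 68) = 11704.5; ΔPS = ½(366 + 501)(110 − 95) = 6502.5.
Government spending = 42 × 501 = 21042.
DWL = ½ × 42 × (501 − 366) = 2835; fraction = 2835 / 21042 = 45/334.

DWL / government spending = 45/334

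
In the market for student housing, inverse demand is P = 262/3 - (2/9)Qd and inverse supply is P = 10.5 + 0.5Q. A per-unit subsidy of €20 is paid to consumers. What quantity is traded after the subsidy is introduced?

Pre-subsidy: 262/3 - (2/9)Q = 10.5 + 0.5Q gives Q* = 1383/13 and P* = 828/13.
With the rebate, buyers effectively pay Pb = Ps − 20, where Ps is the price sellers receive.
On the curves, Pb = 262/3 - (2/9)Q and Ps = 10.5 + 0.5Q; the wedge Ps − Pb = 20 gives 10.5 + 0.5Q − (262/3 - (2/9)Q) = 20, so Q' = 1743/13.
Then Pb = 262/3 − (2/9)·(1743/13) = 748/13 and Ps = 10.5 + 0.5·(1743/13) = 1008/13.

Q' = 1743/13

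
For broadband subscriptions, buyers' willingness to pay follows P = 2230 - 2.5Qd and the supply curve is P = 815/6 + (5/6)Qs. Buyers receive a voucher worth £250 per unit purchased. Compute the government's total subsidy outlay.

Government cost = £175812.5

Pre-subsidy: 2230 - 2.5Q = 815/6 + (5/6)Q gives Q* = 628.25 and P* = 659.375.
With the rebate, buyers effectively pay Pb = Ps − 250, where Ps is the price sellers receive.
On the curves, Pb = 2230 - 2.5Q and Ps = 815/6 + (5/6)Q; the wedge Ps − Pb = 250 gives 815/6 + (5/6)Q − (2230 - 2.5Q) = 250, so Q' = 703.25.
Then Pb = 2230 − 2.5·703.25 = 471.875 and Ps = 815/6 + (5/6)·703.25 = 721.875.
Government outlay = subsidy × quantity = 250 × 703.25 = 175812.5.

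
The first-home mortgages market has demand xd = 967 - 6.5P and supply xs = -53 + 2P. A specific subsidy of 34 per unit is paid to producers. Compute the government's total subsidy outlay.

Pre-subsidy: 967 - 6.5P = -53 + 2P gives P* = 120, x* = 187.
With the subsidy, sellers receive Ps = Pb + 34 for each unit, where Pb is the price buyers pay.
Supply in terms of Pb becomes xs = -53 + 2(Pb + 34) = 15 + 2Pb. Setting this equal to demand: 967 - 6.5Pb = 15 + 2Pb, so Pb = 112.
Sellers receive Ps = 112 + 34 = 146; x' = 967 − 6.5·112 = 239.
Government outlay = subsidy × quantity = 34 × 239 = 8126.

Government cost = 8126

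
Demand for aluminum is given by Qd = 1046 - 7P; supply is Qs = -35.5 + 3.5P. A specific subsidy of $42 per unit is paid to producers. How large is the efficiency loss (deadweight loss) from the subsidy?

Pre-subsidy: 1046 - 7P = -35.5 + 3.5P gives P* = 103, Q* = 325.
With the subsidy, sellers receive Ps = Pb + 42 for each unit, where Pb is the price buyers pay.
Supply in terms of Pb becomes Qs = -35.5 + 3.5(Pb + 42) = 111.5 + 3.5Pb. Setting this equal to demand: 1046 - 7Pb = 111.5 + 3.5Pb, so Pb = 89.
Sellers receive Ps = 89 + 42 = 131; Q' = 1046 − 7·89 = 423.
The subsidy expands output by 423 − 325 = 98 past the efficient level; on those units the gap between marginal cost and willingness to pay runs from 0 up to 42.
DWL = ½ × 42 × 98 = 2058.

Deadweight loss = $2058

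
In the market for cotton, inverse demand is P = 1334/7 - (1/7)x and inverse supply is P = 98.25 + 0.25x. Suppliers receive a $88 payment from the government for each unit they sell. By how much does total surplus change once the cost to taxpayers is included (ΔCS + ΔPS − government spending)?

Pre-subsidy: 1334/7 - (1/7)x = 98.25 + 0.25x gives x* = 235 and P* = 157.
With the subsidy, sellers receive Ps = Pb + 88 for each unit, where Pb is the price buyers pay.
On the curves, Pb = 1334/7 - (1/7)x and Ps = 98.25 + 0.25x; the wedge Ps − Pb = 88 gives 98.25 + 0.25x − (1334/7 - (1/7)x) = 88, so x' = 459.
Then Pb = 1334/7 − (1/7)·459 = 125 and Ps = 98.25 + 0.25·459 = 213.
ΔCS = ½(235 + 459)(157 − 125) = 11104; ΔPS = ½(235 + 459)(213 − 157) = 19432.
Government spending = 88 × 459 = 40392.
Net change = 11104 + 19432 − 40392 = -9856. The loss equals the DWL triangle ½·88·224.

Net change in total surplus = -$9856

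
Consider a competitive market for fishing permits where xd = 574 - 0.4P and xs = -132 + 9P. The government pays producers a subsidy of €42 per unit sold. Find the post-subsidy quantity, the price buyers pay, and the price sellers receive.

x' = 26322/47; buyers pay 1640/47; sellers receive 3614/47

Pre-subsidy: 574 - 0.4P = -132 + 9P gives P* = 3530/47, x* = 25566/47.
With the subsidy, sellers receive Ps = Pb + 42 for each unit, where Pb is the price buyers pay.
Supply in terms of Pb becomes xs = -132 + 9(Pb + 42) = 246 + 9Pb. Setting this equal to demand: 574 - 0.4Pb = 246 + 9Pb, so Pb = 1640/47.
Sellers receive Ps = 1640/47 + 42 = 3614/47; x' = 574 − 0.4·(1640/47) = 26322/47.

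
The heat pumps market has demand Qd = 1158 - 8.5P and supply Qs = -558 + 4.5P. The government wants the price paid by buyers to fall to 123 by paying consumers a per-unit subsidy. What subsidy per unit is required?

At a buyer price of 123, quantity demanded is 1158 − 8.5·123 = 112.5.
Sellers supply 112.5 only when they receive Ps with -558 + 4.5·Ps = 112.5, i.e. Ps = 149.
s = Ps − Pb = 149 − 123 = 26.

Required subsidy s = 26 per unit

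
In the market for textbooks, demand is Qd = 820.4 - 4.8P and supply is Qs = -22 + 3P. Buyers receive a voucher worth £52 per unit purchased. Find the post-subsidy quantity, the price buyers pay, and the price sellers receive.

Q' = 398; buyers pay £88; sellers receive £140

Pre-subsidy: 820.4 - 4.8P = -22 + 3P gives P* = 108, Q* = 302.
With the rebate, buyers effectively pay Pb = Ps − 52, where Ps is the price sellers receive.
Demand in terms of Ps becomes Qd = 820.4 − 4.8(Ps − 52) = 1070 - 4.8Ps. Setting this equal to supply: 1070 - 4.8Ps = -22 + 3Ps, so Ps = 140.
Buyers pay Pb = 140 − 52 = 88; Q' = -22 + 3·140 = 398.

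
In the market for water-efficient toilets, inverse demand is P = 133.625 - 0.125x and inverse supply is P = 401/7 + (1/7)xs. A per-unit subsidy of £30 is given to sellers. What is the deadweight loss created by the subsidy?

Deadweight loss = £1680

Pre-subsidy: 133.625 - 0.125x = 401/7 + (1/7)x gives x* = 285 and P* = 98.
With the subsidy, sellers receive Ps = Pb + 30 for each unit, where Pb is the price buyers pay.
On the curves, Pb = 133.625 - 0.125x and Ps = 401/7 + (1/7)x; the wedge Ps − Pb = 30 gives 401/7 + (1/7)x − (133.625 - 0.125x) = 30, so x' = 397.
Then Pb = 133.625 − 0.125·397 = 84 and Ps = 401/7 + (1/7)·397 = 114.
The subsidy expands output by 397 − 285 = 112 past the efficient level; on those units the gap between marginal cost and willingness to pay runs from 0 up to 30.
DWL = ½ × 30 × 112 = 1680.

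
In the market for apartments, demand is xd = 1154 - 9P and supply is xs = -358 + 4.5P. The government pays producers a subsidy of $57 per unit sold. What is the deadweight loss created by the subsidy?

Pre-subsidy: 1154 - 9P = -358 + 4.5P gives P* = 112, x* = 146.
With the subsidy, sellers receive Ps = Pb + 57 for each unit, where Pb is the price buyers pay.
Supply in terms of Pb becomes xs = -358 + 4.5(Pb + 57) = -101.5 + 4.5Pb. Setting this equal to demand: 1154 - 9Pb = -101.5 + 4.5Pb, so Pb = 93.
Sellers receive Ps = 93 + 57 = 150; x' = 1154 − 9·93 = 317.
The subsidy expands output by 317 − 146 = 171 past the efficient level; on those units the gap between marginal cost and willingness to pay runs from 0 up to 57.
DWL = ½ × 57 × 171 = 4873.5.

Deadweight loss = $4873.5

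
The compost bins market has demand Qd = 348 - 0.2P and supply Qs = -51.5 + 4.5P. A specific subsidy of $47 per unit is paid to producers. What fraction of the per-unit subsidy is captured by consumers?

Consumer share = 45/47

Pre-subsidy: 348 - 0.2P = -51.5 + 4.5P gives P* = 85, Q* = 331.
With the subsidy, sellers receive Ps = Pb + 47 for each unit, where Pb is the price buyers pay.
Supply in terms of Pb becomes Qs = -51.5 + 4.5(Pb + 47) = 160 + 4.5Pb. Setting this equal to demand: 348 - 0.2Pb = 160 + 4.5Pb, so Pb = 40.
Sellers receive Ps = 40 + 47 = 87; Q' = 348 − 0.2·40 = 340.
Buyers' price falls by P* − Pb = 85 − 40 = 45; sellers' price rises by Ps − P* = 87 − 85 = 2.
So consumers capture 45/47 = 45/47 of each unit of subsidy.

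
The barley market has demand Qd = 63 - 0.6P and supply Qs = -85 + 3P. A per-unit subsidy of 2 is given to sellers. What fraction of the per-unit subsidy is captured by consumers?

Pre-subsidy: 63 - 0.6P = -85 + 3P gives P* = 370/9, Q* = 115/3.
With the subsidy, sellers receive Ps = Pb + 2 for each unit, where Pb is the price buyers pay.
Supply in terms of Pb becomes Qs = -85 + 3(Pb + 2) = -79 + 3Pb. Setting this equal to demand: 63 - 0.6Pb = -79 + 3Pb, so Pb = 355/9.
Sellers receive Ps = 355/9 + 2 = 373/9; Q' = 63 − 0.6·(355/9) = 118/3.
Buyers' price falls by P* − Pb = 370/9 − 355/9 = 5/3; sellers' price rises by Ps − P* = 373/9 − 370/9 = 1/3.
So consumers capture (5/3)/2 = 5/6 of each unit of subsidy.

Consumer share = 5/6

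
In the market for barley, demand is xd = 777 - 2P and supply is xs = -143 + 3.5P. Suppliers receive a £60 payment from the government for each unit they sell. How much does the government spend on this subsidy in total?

Pre-subsidy: 777 - 2P = -143 + 3.5P gives P* = 1840/11, x* = 4867/11.
With the subsidy, sellers receive Ps = Pb + 60 for each unit, where Pb is the price buyers pay.
Supply in terms of Pb becomes xs = -143 + 3.5(Pb + 60) = 67 + 3.5Pb. Setting this equal to demand: 777 - 2Pb = 67 + 3.5Pb, so Pb = 1420/11.
Sellers receive Ps = 1420/11 + 60 = 2080/11; x' = 777 − 2·(1420/11) = 5707/11.
Government outlay = subsidy × quantity = 60 × 5707/11 = 342420/11.

Government cost = 342420/11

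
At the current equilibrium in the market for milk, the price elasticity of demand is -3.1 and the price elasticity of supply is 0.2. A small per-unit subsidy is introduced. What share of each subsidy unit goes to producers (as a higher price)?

Producer share = 31/33

For a small subsidy around the equilibrium, the benefit split depends on the relative slopes, which at a point are proportional to the elasticities.
Buyer share = εs/(εs + |εd|) = 0.2/(0.2 + 3.1) = 2/33; seller share = |εd|/(εs + |εd|) = 31/33.
So producers capture 31/33 of the subsidy.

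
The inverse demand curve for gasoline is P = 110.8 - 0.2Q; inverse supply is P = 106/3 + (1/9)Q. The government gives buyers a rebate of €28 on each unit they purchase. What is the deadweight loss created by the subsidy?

Pre-subsidy: 110.8 - 0.2Q = 106/3 + (1/9)Q gives Q* = 1698/7 and P* = 436/7.
With the rebate, buyers effectively pay Pb = Ps − 28, where Ps is the price sellers receive.
On the curves, Pb = 110.8 - 0.2Q and Ps = 106/3 + (1/9)Q; the wedge Ps − Pb = 28 gives 106/3 + (1/9)Q − (110.8 - 0.2Q) = 28, so Q' = 2328/7.
Then Pb = 110.8 − 0.2·(2328/7) = 310/7 and Ps = 106/3 + (1/9)·(2328/7) = 506/7.
The subsidy expands output by 2328/7 − 1698/7 = 90 past the efficient level; on those units the gap between marginal cost and willingness to pay runs from 0 up to 28.
DWL = ½ × 28 × 90 = 1260.

Deadweight loss = €1260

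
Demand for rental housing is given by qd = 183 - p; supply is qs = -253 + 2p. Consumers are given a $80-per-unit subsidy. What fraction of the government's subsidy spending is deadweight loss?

DWL / government spending = 80/273

Pre-subsidy: 183 - p = -253 + 2p gives p* = 436/3, q* = 113/3.
With the rebate, buyers effectively pay pb = ps − 80, where ps is the price sellers receive.
Demand in terms of ps becomes qd = 183 − 1(ps − 80) = 263 - ps. Setting this equal to supply: 263 - ps = -253 + 2ps, so ps = 172.
Buyers pay pb = 172 − 80 = 92; q' = -253 + 2·172 = 91.
ΔCS = ½(113/3 + 91)(436/3 − 92) = 30880/9; ΔPS = ½(113/3 + 91)(172 − 436/3) = 15440/9.
Government spending = 80 × 91 = 7280.
DWL = ½ × 80 × (91 − 113/3) = 6400/3; fraction = (6400/3) / 7280 = 80/273.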